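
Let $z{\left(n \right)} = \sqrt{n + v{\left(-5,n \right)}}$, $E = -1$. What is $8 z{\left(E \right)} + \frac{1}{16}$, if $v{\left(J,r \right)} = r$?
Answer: $\frac{1}{16} + 8 i \sqrt{2} \approx 0.0625 + 11.314 i$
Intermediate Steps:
$z{\left(n \right)} = \sqrt{2} \sqrt{n}$ ($z{\left(n \right)} = \sqrt{n + n} = \sqrt{2 n} = \sqrt{2} \sqrt{n}$)
$8 z{\left(E \right)} + \frac{1}{16} = 8 \sqrt{2} \sqrt{-1} + \frac{1}{16} = 8 \sqrt{2} i + \frac{1}{16} = 8 i \sqrt{2} + \frac{1}{16} = \frac{1}{16} + 8 i \sqrt{2}$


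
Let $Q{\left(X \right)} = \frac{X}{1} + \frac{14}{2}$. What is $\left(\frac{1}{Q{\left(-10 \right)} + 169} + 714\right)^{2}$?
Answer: $\frac{14048175625}{27556} \approx 5.098 \cdot 10^{5}$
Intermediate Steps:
$Q{\left(X \right)} = 7 + X$ ($Q{\left(X \right)} = X 1 + 14 \cdot \frac{1}{2} = X + 7 = 7 + X$)
$\left(\frac{1}{Q{\left(-10 \right)} + 169} + 714\right)^{2} = \left(\frac{1}{\left(7 - 10\right) + 169} + 714\right)^{2} = \left(\frac{1}{-3 + 169} + 714\right)^{2} = \left(\frac{1}{166} + 714\right)^{2} = \left(\frac{118525}{166}\right)^{2} = \frac{14048175625}{27556}$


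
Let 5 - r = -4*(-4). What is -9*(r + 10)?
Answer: 9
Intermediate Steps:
r = -11 (r = 5 - (-4)*(-4) = 5 - 1*16 = 5 - 16 = -11)
-9*(r + 10) = -9*(-11 + 10) = -9*(-1) = 9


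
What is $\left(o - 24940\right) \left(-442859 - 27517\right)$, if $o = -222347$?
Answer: $116317869912$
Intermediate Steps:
$\left(o - 24940\right) \left(-442859 - 27517\right) = \left(-222347 - 24940\right) \left(-442859 - 27517\right) = \left(-247287\right) \left(-470376\right) = 116317869912$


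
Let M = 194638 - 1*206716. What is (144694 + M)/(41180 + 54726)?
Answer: 66308/47953 ≈ 1.3828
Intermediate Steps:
M = -12078 (M = 194638 - 206716 = -12078)
(144694 + M)/(41180 + 54726) = (144694 - 12078)/(41180 + 54726) = 132616/95906 = 132616*(1/95906) = 66308/47953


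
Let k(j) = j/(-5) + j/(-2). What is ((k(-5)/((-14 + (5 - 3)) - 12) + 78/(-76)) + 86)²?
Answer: 5985033769/831744 ≈ 7195.8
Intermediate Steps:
k(j) = -7*j/10 (k(j) = j*(-⅕) + j*(-½) = -j/5 - j/2 = -7*j/10)
((k(-5)/((-14 + (5 - 3)) - 12) + 78/(-76)) + 86)² = (((-7/10*(-5))/((-14 + (5 - 3)) - 12) + 78/(-76)) + 86)² = ((7/(2*((-14 + 2) - 12)) + 78*(-1/76)) + 86)² = ((7/(2*(-12 - 12)) - 39/38) + 86)² = (((7/2)/(-24) - 39/38) + 86)² = (((7/2)*(-1/24) - 39/38) + 86)² = ((-7/48 - 39/38) + 86)² = (-1069/912 + 86)² = (77363/912)² = 5985033769/831744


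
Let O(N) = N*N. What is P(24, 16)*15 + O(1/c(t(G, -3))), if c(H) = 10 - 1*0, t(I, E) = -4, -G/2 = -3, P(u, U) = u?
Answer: 36001/100 ≈ 360.01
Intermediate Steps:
G = 6 (G = -2*(-3) = 6)
c(H) = 10 (c(H) = 10 + 0 = 10)
O(N) = N**2
P(24, 16)*15 + O(1/c(t(G, -3))) = 24*15 + (1/10)**2 = 360 + (1/10)**2 = 360 + 1/100 = 36001/100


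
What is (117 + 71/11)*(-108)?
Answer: -146664/11 ≈ -13333.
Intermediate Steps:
(117 + 71/11)*(-108) = (1358/11)*(-108) = -146664/11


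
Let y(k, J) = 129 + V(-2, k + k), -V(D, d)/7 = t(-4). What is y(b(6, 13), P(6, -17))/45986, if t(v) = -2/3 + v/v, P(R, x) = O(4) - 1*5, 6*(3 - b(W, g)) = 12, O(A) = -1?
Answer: 190/68979 ≈ 0.0027545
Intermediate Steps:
b(W, g) = 1 (b(W, g) = 3 - 1/6*12 = 3 - 2 = 1)
P(R, x) = -6 (P(R, x) = -1 - 1*5 = -1 - 5 = -6)
t(v) = 1/3 (t(v) = -2*1/3 + 1 = -2/3 + 1 = 1/3)
V(D, d) = -7/3 (V(D, d) = -7*1/3 = -7/3)
y(k, J) = 380/3 (y(k, J) = 129 - 7/3 = 380/3)
y(b(6, 13), P(6, -17))/45986 = (380/3)/45986 = (380/3)*(1/45986) = 190/68979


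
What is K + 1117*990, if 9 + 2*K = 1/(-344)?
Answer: 760807943/688 ≈ 1.1058e+6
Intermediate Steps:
K = -3097/688 (K = -9/2 + (½)/(-344) = -9/2 + (½)*(-1/344) = -9/2 - 1/688 = -3097/688 ≈ -4.5014)
K + 1117*990 = -3097/688 + 1117*990 = -3097/688 + 1105830 = 760807943/688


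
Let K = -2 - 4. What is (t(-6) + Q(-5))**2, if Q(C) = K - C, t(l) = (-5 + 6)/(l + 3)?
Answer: 16/9 ≈ 1.7778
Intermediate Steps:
K = -6
t(l) = 1/(3 + l)
Q(C) = -6 - C
(t(-6) + Q(-5))**2 = (1/(3 - 6) + (-6 - 1*(-5)))**2 = (1/(-3) + (-6 + 5))**2 = (-1/3 - 1)**2 = (-4/3)**2 = 16/9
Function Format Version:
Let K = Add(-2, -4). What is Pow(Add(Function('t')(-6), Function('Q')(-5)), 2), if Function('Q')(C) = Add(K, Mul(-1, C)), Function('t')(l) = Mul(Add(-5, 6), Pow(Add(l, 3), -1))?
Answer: Rational(16, 9) ≈ 1.7778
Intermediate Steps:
K = -6
Function('t')(l) = Pow(Add(3, l), -1) (Function('t')(l) = Mul(1, Pow(Add(3, l), -1)) = Pow(Add(3, l), -1))
Function('Q')(C) = Add(-6, Mul(-1, C))
Pow(Add(Function('t')(-6), Function('Q')(-5)), 2) = Pow(Add(Pow(Add(3, -6), -1), Add(-6, Mul(-1, -5))), 2) = Pow(Add(Pow(-3, -1), Add(-6, 5)), 2) = Pow(Add(Rational(-1, 3), -1), 2) = Pow(Rational(-4, 3), 2) = Rational(16, 9)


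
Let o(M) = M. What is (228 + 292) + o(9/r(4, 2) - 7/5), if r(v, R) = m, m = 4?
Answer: 10417/20 ≈ 520.85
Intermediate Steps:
r(v, R) = 4
(228 + 292) + o(9/r(4, 2) - 7/5) = (228 + 292) + (9/4 - 7/5) = 520 + (9*(1/4) - 7*1/5) = 520 + (9/4 - 7/5) = 520 + 17/20 = 10417/20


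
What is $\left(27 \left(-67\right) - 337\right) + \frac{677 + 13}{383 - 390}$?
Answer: $- \frac{15712}{7} \approx -2244.6$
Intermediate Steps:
$\left(27 \left(-67\right) - 337\right) + \frac{677 + 13}{383 - 390} = \left(-1809 - 337\right) + \frac{690}{-7} = -2146 + 690 \left(- \frac{1}{7}\right) = -2146 - \frac{690}{7} = - \frac{15712}{7}$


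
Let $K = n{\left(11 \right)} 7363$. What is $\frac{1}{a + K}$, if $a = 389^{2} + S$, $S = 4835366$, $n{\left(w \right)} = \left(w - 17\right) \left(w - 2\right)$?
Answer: $\frac{1}{4589085} \approx 2.1791 \cdot 10^{-7}$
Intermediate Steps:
$n{\left(w \right)} = \left(-17 + w\right) \left(-2 + w\right)$
$K = -397602$ ($K = \left(34 + 11^{2} - 209\right) 7363 = \left(34 + 121 - 209\right) 7363 = \left(-54\right) 7363 = -397602$)
$a = 4986687$ ($a = 389^{2} + 4835366 = 151321 + 4835366 = 4986687$)
$\frac{1}{a + K} = \frac{1}{4986687 - 397602} = \frac{1}{4589085}$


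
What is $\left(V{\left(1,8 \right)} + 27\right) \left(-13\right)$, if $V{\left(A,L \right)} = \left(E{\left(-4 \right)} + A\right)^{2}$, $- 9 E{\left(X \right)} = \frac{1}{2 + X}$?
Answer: $- \frac{118417}{324} \approx -365.48$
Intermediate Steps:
$E{\left(X \right)} = - \frac{1}{9 \left(2 + X\right)}$
$V{\left(A,L \right)} = \left(\frac{1}{18} + A\right)^{2}$ ($V{\left(A,L \right)} = \left(- \frac{1}{18 + 9 \left(-4\right)} + A\right)^{2} = \left(- \frac{1}{18 - 36} + A\right)^{2} = \left(- \frac{1}{-18} + A\right)^{2} = \left(\left(-1\right) \left(- \frac{1}{18}\right) + A\right)^{2} = \left(\frac{1}{18} + A\right)^{2}$)
$\left(V{\left(1,8 \right)} + 27\right) \left(-13\right) = \left(\frac{\left(1 + 18 \cdot 1\right)^{2}}{324} + 27\right) \left(-13\right) = \left(\frac{\left(1 + 18\right)^{2}}{324} + 27\right) \left(-13\right) = \left(\frac{19^{2}}{324} + 27\right) \left(-13\right) = \left(\frac{1}{324} \cdot 361 + 27\right) \left(-13\right) = \left(\frac{361}{324} + 27\right) \left(-13\right) = \frac{9109}{324} \left(-13\right) = - \frac{118417}{324}$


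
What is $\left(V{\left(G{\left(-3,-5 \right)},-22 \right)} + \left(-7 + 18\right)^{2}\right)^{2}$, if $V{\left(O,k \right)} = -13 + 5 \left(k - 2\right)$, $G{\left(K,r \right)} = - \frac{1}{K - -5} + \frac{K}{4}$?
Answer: $144$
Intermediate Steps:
$G{\left(K,r \right)} = - \frac{1}{5 + K} + \frac{K}{4}$ ($G{\left(K,r \right)} = - \frac{1}{K + 5} + K \frac{1}{4} = - \frac{1}{5 + K} + \frac{K}{4}$)
$V{\left(O,k \right)} = -23 + 5 k$ ($V{\left(O,k \right)} = -13 + 5 \left(-2 + k\right) = -13 + \left(-10 + 5 k\right) = -23 + 5 k$)
$\left(V{\left(G{\left(-3,-5 \right)},-22 \right)} + \left(-7 + 18\right)^{2}\right)^{2} = \left(\left(-23 + 5 \left(-22\right)\right) + \left(-7 + 18\right)^{2}\right)^{2} = \left(\left(-23 - 110\right) + 11^{2}\right)^{2} = \left(-133 + 121\right)^{2} = \left(-12\right)^{2} = 144$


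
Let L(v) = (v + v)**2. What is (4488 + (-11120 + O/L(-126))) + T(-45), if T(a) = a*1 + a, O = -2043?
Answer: -47430659/7056 ≈ -6722.0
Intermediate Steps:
L(v) = 4*v**2 (L(v) = (2*v)**2 = 4*v**2)
T(a) = 2*a (T(a) = a + a = 2*a)
(4488 + (-11120 + O/L(-126))) + T(-45) = (4488 + (-11120 - 2043/(4*(-126)**2))) + 2*(-45) = (4488 + (-11120 - 2043/(4*15876))) - 90 = (4488 + (-11120 - 2043/63504)) - 90 = (4488 + (-11120 - 2043*1/63504)) - 90 = (4488 + (-11120 - 227/7056)) - 90 = (4488 - 78462947/7056) - 90 = -46795619/7056 - 90 = -47430659/7056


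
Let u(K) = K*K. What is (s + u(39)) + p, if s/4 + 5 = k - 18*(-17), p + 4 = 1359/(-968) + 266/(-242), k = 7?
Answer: 2658609/968 ≈ 2746.5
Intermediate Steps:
u(K) = K²
p = -6295/968 (p = -4 + (1359/(-968) + 266/(-242)) = -4 + (1359*(-1/968) + 266*(-1/242)) = -4 + (-1359/968 - 133/121) = -4 - 2423/968 = -6295/968 ≈ -6.5031)
s = 1232 (s = -20 + 4*(7 - 18*(-17)) = -20 + 4*(7 + 306) = -20 + 4*313 = -20 + 1252 = 1232)
(s + u(39)) + p = (1232 + 39²) - 6295/968 = (1232 + 1521) - 6295/968 = 2753 - 6295/968 = 2658609/968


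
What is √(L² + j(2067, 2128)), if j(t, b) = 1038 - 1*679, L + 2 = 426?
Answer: 3*√20015 ≈ 424.42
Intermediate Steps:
L = 424 (L = -2 + 426 = 424)
j(t, b) = 359 (j(t, b) = 1038 - 679 = 359)
√(L² + j(2067, 2128)) = √(424² + 359) = √(179776 + 359) = √180135 = 3*√20015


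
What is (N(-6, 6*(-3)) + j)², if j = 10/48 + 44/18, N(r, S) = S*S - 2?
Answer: 546390625/5184 ≈ 1.0540e+5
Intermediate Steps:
N(r, S) = -2 + S² (N(r, S) = S² - 2 = -2 + S²)
j = 191/72 (j = 10*(1/48) + 44*(1/18) = 5/24 + 22/9 = 191/72 ≈ 2.6528)
(N(-6, 6*(-3)) + j)² = ((-2 + (6*(-3))²) + 191/72)² = ((-2 + (-18)²) + 191/72)² = ((-2 + 324) + 191/72)² = (322 + 191/72)² = (23375/72)² = 546390625/5184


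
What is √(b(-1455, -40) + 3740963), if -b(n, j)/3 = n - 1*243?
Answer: √3746057 ≈ 1935.5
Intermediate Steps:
b(n, j) = 729 - 3*n (b(n, j) = -3*(n - 1*243) = -3*(n - 243) = -3*(-243 + n) = 729 - 3*n)
√(b(-1455, -40) + 3740963) = √((729 - 3*(-1455)) + 3740963) = √((729 + 4365) + 3740963) = √(5094 + 3740963) = √3746057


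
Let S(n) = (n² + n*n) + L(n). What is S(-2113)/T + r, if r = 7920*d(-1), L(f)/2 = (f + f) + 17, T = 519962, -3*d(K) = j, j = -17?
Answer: 11672407840/259981 ≈ 44897.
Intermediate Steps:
d(K) = 17/3 (d(K) = -⅓*(-17) = 17/3)
L(f) = 34 + 4*f (L(f) = 2*((f + f) + 17) = 2*(2*f + 17) = 2*(17 + 2*f) = 34 + 4*f)
S(n) = 34 + 2*n² + 4*n (S(n) = (n² + n*n) + (34 + 4*n) = (n² + n²) + (34 + 4*n) = 2*n² + (34 + 4*n) = 34 + 2*n² + 4*n)
r = 44880 (r = 7920*(17/3) = 44880)
S(-2113)/T + r = (34 + 2*(-2113)² + 4*(-2113))/519962 + 44880 = (34 + 2*4464769 - 8452)*(1/519962) + 44880 = (34 + 8929538 - 8452)*(1/519962) + 44880 = 8921120*(1/519962) + 44880 = 4460560/259981 + 44880 = 11672407840/259981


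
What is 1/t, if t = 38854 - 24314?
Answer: 1/14540 ≈ 6.8776e-5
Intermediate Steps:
t = 14540
1/t = 1/14540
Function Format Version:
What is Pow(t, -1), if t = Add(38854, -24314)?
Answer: Rational(1, 14540) ≈ 6.8776e-5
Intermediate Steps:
t = 14540
Pow(t, -1) = Pow(14540, -1) = Rational(1, 14540)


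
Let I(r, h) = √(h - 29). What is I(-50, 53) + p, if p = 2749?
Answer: 2749 + 2*√6 ≈ 2753.9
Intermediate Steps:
I(r, h) = √(-29 + h)
I(-50, 53) + p = √(-29 + 53) + 2749 = √24 + 2749 = 2*√6 + 2749 = 2749 + 2*√6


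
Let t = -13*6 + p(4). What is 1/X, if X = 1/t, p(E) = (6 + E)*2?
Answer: -58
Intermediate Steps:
p(E) = 12 + 2*E
t = -58 (t = -13*6 + (12 + 2*4) = -78 + (12 + 8) = -78 + 20 = -58)
X = -1/58 (X = 1/(-58) = -1/58 ≈ -0.017241)
1/X = 1/(-1/58) = -58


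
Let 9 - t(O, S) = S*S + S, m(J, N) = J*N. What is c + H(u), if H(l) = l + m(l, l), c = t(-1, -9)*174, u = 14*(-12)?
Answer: 17094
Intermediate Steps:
u = -168
t(O, S) = 9 - S - S² (t(O, S) = 9 - (S*S + S) = 9 - (S² + S) = 9 - (S + S²) = 9 + (-S - S²) = 9 - S - S²)
c = -10962 (c = (9 - 1*(-9) - 1*(-9)²)*174 = (9 + 9 - 1*81)*174 = (9 + 9 - 81)*174 = -63*174 = -10962)
H(l) = l + l² (H(l) = l + l*l = l + l²)
c + H(u) = -10962 - 168*(1 - 168) = -10962 - 168*(-167) = -10962 + 28056 = 17094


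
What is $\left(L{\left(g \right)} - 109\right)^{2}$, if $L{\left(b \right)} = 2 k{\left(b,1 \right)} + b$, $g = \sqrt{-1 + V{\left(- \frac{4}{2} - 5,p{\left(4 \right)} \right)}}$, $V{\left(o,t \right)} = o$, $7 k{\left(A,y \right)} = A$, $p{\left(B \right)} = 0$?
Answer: $\frac{581521}{49} - \frac{3924 i \sqrt{2}}{7} \approx 11868.0 - 792.77 i$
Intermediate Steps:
$k{\left(A,y \right)} = \frac{A}{7}$
$g = 2 i \sqrt{2}$ ($g = \sqrt{-1 - \left(5 + \frac{4}{2}\right)} = \sqrt{-1 - 7} = \sqrt{-8} = 2 i \sqrt{2} \approx 2.8284 i$)
$L{\left(b \right)} = \frac{9 b}{7}$ ($L{\left(b \right)} = 2 \frac{b}{7} + b = \frac{2 b}{7} + b = \frac{9 b}{7}$)
$\left(L{\left(g \right)} - 109\right)^{2} = \left(\frac{9 \cdot 2 i \sqrt{2}}{7} - 109\right)^{2} = \left(\frac{18 i \sqrt{2}}{7} - 109\right)^{2} = \left(-109 + \frac{18 i \sqrt{2}}{7}\right)^{2}$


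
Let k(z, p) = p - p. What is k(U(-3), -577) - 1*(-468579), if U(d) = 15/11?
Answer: 468579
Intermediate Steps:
U(d) = 15/11 (U(d) = 15*(1/11) = 15/11)
k(z, p) = 0
k(U(-3), -577) - 1*(-468579) = 0 - 1*(-468579) = 0 + 468579 = 468579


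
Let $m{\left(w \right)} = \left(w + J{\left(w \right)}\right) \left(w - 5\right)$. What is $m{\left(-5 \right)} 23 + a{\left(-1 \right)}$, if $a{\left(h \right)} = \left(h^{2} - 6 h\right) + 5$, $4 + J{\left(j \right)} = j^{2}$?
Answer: $-3668$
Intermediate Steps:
$J{\left(j \right)} = -4 + j^{2}$
$m{\left(w \right)} = \left(-5 + w\right) \left(-4 + w + w^{2}\right)$ ($m{\left(w \right)} = \left(w + \left(-4 + w^{2}\right)\right) \left(w - 5\right) = \left(-4 + w + w^{2}\right) \left(-5 + w\right) = \left(-5 + w\right) \left(-4 + w + w^{2}\right)$)
$a{\left(h \right)} = 5 + h^{2} - 6 h$
$m{\left(-5 \right)} 23 + a{\left(-1 \right)} = \left(20 + \left(-5\right)^{3} - -45 - 4 \left(-5\right)^{2}\right) 23 + \left(5 + \left(-1\right)^{2} - -6\right) = \left(20 - 125 + 45 - 100\right) 23 + \left(5 + 1 + 6\right) = \left(20 - 125 + 45 - 100\right) 23 + 12 = \left(-160\right) 23 + 12 = -3680 + 12 = -3668$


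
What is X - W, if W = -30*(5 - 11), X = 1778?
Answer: 1598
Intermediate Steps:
W = 180 (W = -30*(-6) = 180)
X - W = 1778 - 1*180 = 1778 - 180 = 1598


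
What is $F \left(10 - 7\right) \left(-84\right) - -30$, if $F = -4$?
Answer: $1038$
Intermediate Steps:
$F \left(10 - 7\right) \left(-84\right) - -30 = - 4 \left(10 - 7\right) \left(-84\right) - -30 = \left(-4\right) 3 \left(-84\right) + 30 = \left(-12\right) \left(-84\right) + 30 = 1008 + 30 = 1038$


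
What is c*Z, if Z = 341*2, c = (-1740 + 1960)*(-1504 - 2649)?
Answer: -623116120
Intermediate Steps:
c = -913660 (c = 220*(-4153) = -913660)
Z = 682
c*Z = -913660*682 = -623116120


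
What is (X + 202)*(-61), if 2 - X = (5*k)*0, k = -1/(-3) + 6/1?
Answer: -12444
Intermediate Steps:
k = 19/3 (k = -1*(-⅓) + 6*1 = ⅓ + 6 = 19/3 ≈ 6.3333)
X = 2 (X = 2 - 5*(19/3)*0 = 2 - 95*0/3 = 2 - 1*0 = 2 + 0 = 2)
(X + 202)*(-61) = (2 + 202)*(-61) = 204*(-61) = -12444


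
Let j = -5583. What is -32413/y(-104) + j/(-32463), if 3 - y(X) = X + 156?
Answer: 350832262/530229 ≈ 661.66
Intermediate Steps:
y(X) = -153 - X (y(X) = 3 - (X + 156) = 3 - (156 + X) = 3 + (-156 - X) = -153 - X)
-32413/y(-104) + j/(-32463) = -32413/(-153 - 1*(-104)) - 5583/(-32463) = -32413/(-153 + 104) - 5583*(-1/32463) = -32413/(-49) + 1861/10821 = -32413*(-1/49) + 1861/10821 = 32413/49 + 1861/10821 = 350832262/530229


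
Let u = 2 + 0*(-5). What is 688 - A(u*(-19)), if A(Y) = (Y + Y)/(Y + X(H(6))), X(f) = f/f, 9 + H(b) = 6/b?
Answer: 25380/37 ≈ 685.95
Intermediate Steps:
H(b) = -9 + 6/b
u = 2 (u = 2 + 0 = 2)
X(f) = 1
A(Y) = 2*Y/(1 + Y) (A(Y) = (Y + Y)/(Y + 1) = (2*Y)/(1 + Y) = 2*Y/(1 + Y))
688 - A(u*(-19)) = 688 - 2*2*(-19)/(1 + 2*(-19)) = 688 - 2*(-38)/(1 - 38) = 688 - 2*(-38)/(-37) = 688 - 2*(-38)*(-1)/37 = 688 - 1*76/37 = 688 - 76/37 = 25380/37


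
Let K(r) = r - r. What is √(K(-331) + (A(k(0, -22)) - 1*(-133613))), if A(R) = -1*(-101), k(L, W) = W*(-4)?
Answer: √133714 ≈ 365.67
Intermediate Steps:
k(L, W) = -4*W
A(R) = 101
K(r) = 0
√(K(-331) + (A(k(0, -22)) - 1*(-133613))) = √(0 + (101 - 1*(-133613))) = √(0 + (101 + 133613)) = √(0 + 133714) = √133714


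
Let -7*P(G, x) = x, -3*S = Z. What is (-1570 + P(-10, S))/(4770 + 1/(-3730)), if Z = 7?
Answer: -17564570/53376297 ≈ -0.32907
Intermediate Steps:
S = -7/3 (S = -⅓*7 = -7/3 ≈ -2.3333)
P(G, x) = -x/7
(-1570 + P(-10, S))/(4770 + 1/(-3730)) = (-1570 - ⅐*(-7/3))/(4770 + 1/(-3730)) = (-1570 + ⅓)/(4770 - 1/3730) = -4709/(3*17792099/3730) = -4709/3*3730/17792099 = -17564570/53376297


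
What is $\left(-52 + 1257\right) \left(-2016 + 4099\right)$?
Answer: $2510015$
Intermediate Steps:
$\left(-52 + 1257\right) \left(-2016 + 4099\right) = 1205 \cdot 2083 = 2510015$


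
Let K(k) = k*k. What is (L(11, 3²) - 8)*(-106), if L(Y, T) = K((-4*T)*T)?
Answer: -11126608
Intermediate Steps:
K(k) = k²
L(Y, T) = 16*T⁴ (L(Y, T) = ((-4*T)*T)² = (-4*T²)² = 16*T⁴)
(L(11, 3²) - 8)*(-106) = (16*(3²)⁴ - 8)*(-106) = (16*9⁴ - 8)*(-106) = (16*6561 - 8)*(-106) = (104976 - 8)*(-106) = 104968*(-106) = -11126608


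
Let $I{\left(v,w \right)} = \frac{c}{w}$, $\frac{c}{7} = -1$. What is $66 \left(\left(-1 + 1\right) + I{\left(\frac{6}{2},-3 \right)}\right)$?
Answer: $154$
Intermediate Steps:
$c = -7$ ($c = 7 \left(-1\right) = -7$)
$I{\left(v,w \right)} = - \frac{7}{w}$
$66 \left(\left(-1 + 1\right) + I{\left(\frac{6}{2},-3 \right)}\right) = 66 \left(\left(-1 + 1\right) - \frac{7}{-3}\right) = 66 \left(0 - - \frac{7}{3}\right) = 66 \left(0 + \frac{7}{3}\right) = 66 \cdot \frac{7}{3} = 154$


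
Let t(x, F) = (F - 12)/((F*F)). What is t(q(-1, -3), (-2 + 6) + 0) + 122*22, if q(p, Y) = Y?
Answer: 5367/2 ≈ 2683.5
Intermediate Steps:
t(x, F) = (-12 + F)/F**2 (t(x, F) = (-12 + F)/(F**2) = (-12 + F)/F**2)
t(q(-1, -3), (-2 + 6) + 0) + 122*22 = (-12 + ((-2 + 6) + 0))/((-2 + 6) + 0)**2 + 122*22 = (-12 + (4 + 0))/(4 + 0)**2 + 2684 = (-12 + 4)/4**2 + 2684 = (1/16)*(-8) + 2684 = -1/2 + 2684 = 5367/2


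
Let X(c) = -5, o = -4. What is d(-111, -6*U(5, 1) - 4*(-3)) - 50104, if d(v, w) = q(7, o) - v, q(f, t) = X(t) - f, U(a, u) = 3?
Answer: -50005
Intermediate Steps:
q(f, t) = -5 - f
d(v, w) = -12 - v (d(v, w) = (-5 - 1*7) - v = (-5 - 7) - v = -12 - v)
d(-111, -6*U(5, 1) - 4*(-3)) - 50104 = (-12 - 1*(-111)) - 50104 = (-12 + 111) - 50104 = 99 - 50104 = -50005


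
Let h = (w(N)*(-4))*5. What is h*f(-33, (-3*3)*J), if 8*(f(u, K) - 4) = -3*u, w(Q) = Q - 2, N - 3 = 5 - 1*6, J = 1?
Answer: 0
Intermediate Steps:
N = 2 (N = 3 + (5 - 1*6) = 3 + (5 - 6) = 3 - 1 = 2)
w(Q) = -2 + Q
f(u, K) = 4 - 3*u/8 (f(u, K) = 4 + (-3*u)/8 = 4 - 3*u/8)
h = 0 (h = ((-2 + 2)*(-4))*5 = (0*(-4))*5 = 0*5 = 0)
h*f(-33, (-3*3)*J) = 0*(4 - 3/8*(-33)) = 0*(4 + 99/8) = 0*(131/8) = 0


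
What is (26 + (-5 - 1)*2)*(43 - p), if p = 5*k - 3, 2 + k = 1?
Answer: 714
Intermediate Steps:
k = -1 (k = -2 + 1 = -1)
p = -8 (p = 5*(-1) - 3 = -5 - 3 = -8)
(26 + (-5 - 1)*2)*(43 - p) = (26 + (-5 - 1)*2)*(43 - 1*(-8)) = (26 - 6*2)*(43 + 8) = (26 - 12)*51 = 14*51 = 714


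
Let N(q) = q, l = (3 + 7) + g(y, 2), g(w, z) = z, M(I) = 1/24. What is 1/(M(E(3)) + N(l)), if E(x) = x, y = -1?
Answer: 24/289 ≈ 0.083045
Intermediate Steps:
M(I) = 1/24
l = 12 (l = (3 + 7) + 2 = 10 + 2 = 12)
1/(M(E(3)) + N(l)) = 1/(1/24 + 12) = 1/(289/24) = 24/289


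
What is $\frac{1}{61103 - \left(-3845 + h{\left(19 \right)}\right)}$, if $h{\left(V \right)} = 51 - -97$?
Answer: $\frac{1}{64800} \approx 1.5432 \cdot 10^{-5}$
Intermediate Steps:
$h{\left(V \right)} = 148$ ($h{\left(V \right)} = 51 + 97 = 148$)
$\frac{1}{61103 - \left(-3845 + h{\left(19 \right)}\right)} = \frac{1}{61103 + \left(3845 - 148\right)} = \frac{1}{61103 + 3697} = \frac{1}{64800}$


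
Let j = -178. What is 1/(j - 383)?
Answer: -1/561 ≈ -0.0017825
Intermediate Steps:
1/(j - 383) = 1/(-178 - 383) = 1/(-561) = -1/561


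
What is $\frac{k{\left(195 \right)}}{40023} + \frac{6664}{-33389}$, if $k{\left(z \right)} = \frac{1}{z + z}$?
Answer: $- \frac{104018142691}{521167899330} \approx -0.19959$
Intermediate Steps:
$k{\left(z \right)} = \frac{1}{2 z}$
$\frac{k{\left(195 \right)}}{40023} + \frac{6664}{-33389} = \frac{\frac{1}{2} \cdot \frac{1}{195}}{40023} + \frac{6664}{-33389} = \frac{1}{2} \cdot \frac{1}{195} \cdot \frac{1}{40023} + 6664 \left(- \frac{1}{33389}\right) = \frac{1}{390} \cdot \frac{1}{40023} - \frac{6664}{33389} = \frac{1}{15608970} - \frac{6664}{33389} = - \frac{104018142691}{521167899330}$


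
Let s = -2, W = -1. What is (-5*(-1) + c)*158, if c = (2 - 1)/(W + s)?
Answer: 2212/3 ≈ 737.33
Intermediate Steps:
c = -⅓ (c = (2 - 1)/(-1 - 2) = 1/(-3) = 1*(-⅓) = -⅓ ≈ -0.33333)
(-5*(-1) + c)*158 = (-5*(-1) - ⅓)*158 = (5 - ⅓)*158 = (14/3)*158 = 2212/3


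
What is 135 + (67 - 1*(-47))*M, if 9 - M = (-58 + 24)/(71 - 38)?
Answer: 14063/11 ≈ 1278.5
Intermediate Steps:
M = 331/33 (M = 9 - (-58 + 24)/(71 - 38) = 9 - (-34)/33 = 9 - 1*(-34/33) = 9 + 34/33 = 331/33 ≈ 10.030)
135 + (67 - 1*(-47))*M = 135 + (67 - 1*(-47))*(331/33) = 135 + (67 + 47)*(331/33) = 135 + 114*(331/33) = 135 + 12578/11 = 14063/11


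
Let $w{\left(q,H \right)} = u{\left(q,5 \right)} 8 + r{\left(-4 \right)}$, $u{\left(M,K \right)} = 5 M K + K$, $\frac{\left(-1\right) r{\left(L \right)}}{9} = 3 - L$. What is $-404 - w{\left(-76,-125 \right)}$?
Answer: $14819$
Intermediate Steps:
$r{\left(L \right)} = -27 + 9 L$ ($r{\left(L \right)} = - 9 \left(3 - L\right) = -27 + 9 L$)
$u{\left(M,K \right)} = K + 5 K M$ ($u{\left(M,K \right)} = 5 K M + K = K + 5 K M$)
$w{\left(q,H \right)} = -23 + 200 q$ ($w{\left(q,H \right)} = 5 \left(1 + 5 q\right) 8 + \left(-27 + 9 \left(-4\right)\right) = \left(5 + 25 q\right) 8 - 63 = \left(40 + 200 q\right) - 63 = -23 + 200 q$)
$-404 - w{\left(-76,-125 \right)} = -404 - \left(-23 + 200 \left(-76\right)\right) = -404 - \left(-23 - 15200\right) = -404 - -15223 = -404 + 15223 = 14819$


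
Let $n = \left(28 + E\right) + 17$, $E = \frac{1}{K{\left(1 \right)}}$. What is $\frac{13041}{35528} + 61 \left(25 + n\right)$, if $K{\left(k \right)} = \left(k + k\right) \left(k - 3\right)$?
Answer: $\frac{151175799}{35528} \approx 4255.1$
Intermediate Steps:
$K{\left(k \right)} = 2 k \left(-3 + k\right)$
$E = - \frac{1}{4}$ ($E = \frac{1}{2 \cdot 1 \left(-3 + 1\right)} = \frac{1}{2 \cdot 1 \left(-2\right)} = \frac{1}{-4} = - \frac{1}{4} \approx -0.25$)
$n = \frac{179}{4}$ ($n = \left(28 - \frac{1}{4}\right) + 17 = \frac{111}{4} + 17 = \frac{179}{4} \approx 44.75$)
$\frac{13041}{35528} + 61 \left(25 + n\right) = \frac{13041}{35528} + 61 \left(25 + \frac{179}{4}\right) = 13041 \cdot \frac{1}{35528} + 61 \cdot \frac{279}{4} = \frac{13041}{35528} + \frac{17019}{4} = \frac{151175799}{35528}$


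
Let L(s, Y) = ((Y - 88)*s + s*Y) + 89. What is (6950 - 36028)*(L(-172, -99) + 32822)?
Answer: -2387391034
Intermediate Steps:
L(s, Y) = 89 + Y*s + s*(-88 + Y) (L(s, Y) = ((-88 + Y)*s + Y*s) + 89 = (s*(-88 + Y) + Y*s) + 89 = (Y*s + s*(-88 + Y)) + 89 = 89 + Y*s + s*(-88 + Y))
(6950 - 36028)*(L(-172, -99) + 32822) = (6950 - 36028)*((89 - 88*(-172) + 2*(-99)*(-172)) + 32822) = -29078*((89 + 15136 + 34056) + 32822) = -29078*(49281 + 32822) = -29078*82103 = -2387391034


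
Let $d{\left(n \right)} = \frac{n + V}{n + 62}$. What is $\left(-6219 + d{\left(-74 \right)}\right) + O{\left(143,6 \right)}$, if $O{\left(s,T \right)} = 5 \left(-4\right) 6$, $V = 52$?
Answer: $- \frac{38023}{6} \approx -6337.2$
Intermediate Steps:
$d{\left(n \right)} = \frac{52 + n}{62 + n}$ ($d{\left(n \right)} = \frac{n + 52}{n + 62} = \frac{52 + n}{62 + n}$)
$O{\left(s,T \right)} = -120$ ($O{\left(s,T \right)} = \left(-20\right) 6 = -120$)
$\left(-6219 + d{\left(-74 \right)}\right) + O{\left(143,6 \right)} = \left(-6219 + \frac{52 - 74}{62 - 74}\right) - 120 = \left(-6219 + \frac{1}{-12} \left(-22\right)\right) - 120 = \left(-6219 - - \frac{11}{6}\right) - 120 = \left(-6219 + \frac{11}{6}\right) - 120 = - \frac{37303}{6} - 120 = - \frac{38023}{6}$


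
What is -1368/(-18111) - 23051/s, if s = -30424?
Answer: 153032231/183669688 ≈ 0.83319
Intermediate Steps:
-1368/(-18111) - 23051/s = -1368/(-18111) - 23051/(-30424) = -1368*(-1/18111) - 23051*(-1/30424) = 456/6037 + 23051/30424 = 153032231/183669688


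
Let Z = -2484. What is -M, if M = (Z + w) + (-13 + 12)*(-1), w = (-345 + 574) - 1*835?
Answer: 3089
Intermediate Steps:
w = -606 (w = 229 - 835 = -606)
M = -3089 (M = (-2484 - 606) + (-13 + 12)*(-1) = -3090 - 1*(-1) = -3090 + 1 = -3089)
-M = -1*(-3089) = 3089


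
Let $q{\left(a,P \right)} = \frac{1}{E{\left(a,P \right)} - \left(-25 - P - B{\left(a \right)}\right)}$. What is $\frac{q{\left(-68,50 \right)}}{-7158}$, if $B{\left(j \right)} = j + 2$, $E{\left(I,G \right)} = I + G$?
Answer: $\frac{1}{64422} \approx 1.5523 \cdot 10^{-5}$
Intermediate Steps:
$E{\left(I,G \right)} = G + I$
$B{\left(j \right)} = 2 + j$
$q{\left(a,P \right)} = \frac{1}{27 + 2 P + 2 a}$ ($q{\left(a,P \right)} = \frac{1}{\left(P + a\right) - \left(-27 - P - a\right)} = \frac{1}{\left(P + a\right) + \left(27 + P + a\right)} = \frac{1}{27 + 2 P + 2 a}$)
$\frac{q{\left(-68,50 \right)}}{-7158} = \frac{1}{\left(27 + 2 \cdot 50 + 2 \left(-68\right)\right) \left(-7158\right)} = \frac{1}{27 + 100 - 136} \left(- \frac{1}{7158}\right) = \frac{1}{-9} \left(- \frac{1}{7158}\right) = \left(- \frac{1}{9}\right) \left(- \frac{1}{7158}\right) = \frac{1}{64422}$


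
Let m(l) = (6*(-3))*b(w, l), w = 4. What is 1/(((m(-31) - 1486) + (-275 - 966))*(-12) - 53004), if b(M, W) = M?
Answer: -1/19416 ≈ -5.1504e-5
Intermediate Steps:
m(l) = -72 (m(l) = (6*(-3))*4 = -18*4 = -72)
1/(((m(-31) - 1486) + (-275 - 966))*(-12) - 53004) = 1/(((-72 - 1486) + (-275 - 966))*(-12) - 53004) = 1/((-1558 - 1241)*(-12) - 53004) = 1/(-2799*(-12) - 53004) = 1/(33588 - 53004) = 1/(-19416) = -1/19416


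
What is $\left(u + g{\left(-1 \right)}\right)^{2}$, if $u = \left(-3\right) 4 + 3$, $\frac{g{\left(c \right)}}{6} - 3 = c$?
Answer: $9$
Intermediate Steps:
$g{\left(c \right)} = 18 + 6 c$
$u = -9$ ($u = -12 + 3 = -9$)
$\left(u + g{\left(-1 \right)}\right)^{2} = \left(-9 + \left(18 + 6 \left(-1\right)\right)\right)^{2} = \left(-9 + \left(18 - 6\right)\right)^{2} = \left(-9 + 12\right)^{2} = 3^{2} = 9$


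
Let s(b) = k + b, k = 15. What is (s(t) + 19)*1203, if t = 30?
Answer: 76992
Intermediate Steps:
s(b) = 15 + b
(s(t) + 19)*1203 = ((15 + 30) + 19)*1203 = (45 + 19)*1203 = 64*1203 = 76992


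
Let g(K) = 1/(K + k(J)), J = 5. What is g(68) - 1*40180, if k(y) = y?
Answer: -2933139/73 ≈ -40180.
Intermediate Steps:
g(K) = 1/(5 + K) (g(K) = 1/(K + 5) = 1/(5 + K))
g(68) - 1*40180 = 1/(5 + 68) - 1*40180 = 1/73 - 40180 = -2933139/73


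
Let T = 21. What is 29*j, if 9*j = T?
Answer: 203/3 ≈ 67.667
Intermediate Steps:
j = 7/3 (j = (⅑)*21 = 7/3 ≈ 2.3333)
29*j = 29*(7/3) = 203/3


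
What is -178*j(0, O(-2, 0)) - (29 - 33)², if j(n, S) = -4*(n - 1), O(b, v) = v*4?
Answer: -728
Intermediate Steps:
O(b, v) = 4*v
j(n, S) = 4 - 4*n (j(n, S) = -4*(-1 + n) = 4 - 4*n)
-178*j(0, O(-2, 0)) - (29 - 33)² = -178*(4 - 4*0) - (29 - 33)² = -178*(4 + 0) - 1*(-4)² = -178*4 - 1*16 = -712 - 16 = -728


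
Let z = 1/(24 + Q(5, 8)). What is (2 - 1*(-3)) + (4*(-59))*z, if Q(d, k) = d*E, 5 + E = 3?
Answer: -83/7 ≈ -11.857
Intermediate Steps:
E = -2 (E = -5 + 3 = -2)
Q(d, k) = -2*d (Q(d, k) = d*(-2) = -2*d)
z = 1/14 (z = 1/(24 - 2*5) = 1/(24 - 10) = 1/14 ≈ 0.071429)
(2 - 1*(-3)) + (4*(-59))*z = (2 - 1*(-3)) + (4*(-59))*(1/14) = (2 + 3) - 236*1/14 = 5 - 118/7 = -83/7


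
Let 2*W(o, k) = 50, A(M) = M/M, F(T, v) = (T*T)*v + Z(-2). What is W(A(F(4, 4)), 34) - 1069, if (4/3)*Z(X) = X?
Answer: -1044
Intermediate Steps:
Z(X) = 3*X/4
F(T, v) = -3/2 + v*T² (F(T, v) = (T*T)*v + (¾)*(-2) = T²*v - 3/2 = v*T² - 3/2 = -3/2 + v*T²)
A(M) = 1
W(o, k) = 25 (W(o, k) = (½)*50 = 25)
W(A(F(4, 4)), 34) - 1069 = 25 - 1069 = -1044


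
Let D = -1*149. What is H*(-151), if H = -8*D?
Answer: -179992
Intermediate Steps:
D = -149
H = 1192 (H = -8*(-149) = 1192)
H*(-151) = 1192*(-151) = -179992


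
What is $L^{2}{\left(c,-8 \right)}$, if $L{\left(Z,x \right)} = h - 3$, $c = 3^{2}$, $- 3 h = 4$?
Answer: $\frac{169}{9} \approx 18.778$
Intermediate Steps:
$h = - \frac{4}{3}$ ($h = \left(- \frac{1}{3}\right) 4 = - \frac{4}{3} \approx -1.3333$)
$c = 9$
$L{\left(Z,x \right)} = - \frac{13}{3}$ ($L{\left(Z,x \right)} = - \frac{4}{3} - 3 = - \frac{13}{3}$)
$L^{2}{\left(c,-8 \right)} = \left(- \frac{13}{3}\right)^{2} = \frac{169}{9}$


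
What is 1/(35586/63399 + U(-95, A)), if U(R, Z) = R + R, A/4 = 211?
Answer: -21133/4003408 ≈ -0.0052788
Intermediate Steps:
A = 844 (A = 4*211 = 844)
U(R, Z) = 2*R
1/(35586/63399 + U(-95, A)) = 1/(35586/63399 + 2*(-95)) = 1/(35586*(1/63399) - 190) = 1/(11862/21133 - 190) = 1/(-4003408/21133) = -21133/4003408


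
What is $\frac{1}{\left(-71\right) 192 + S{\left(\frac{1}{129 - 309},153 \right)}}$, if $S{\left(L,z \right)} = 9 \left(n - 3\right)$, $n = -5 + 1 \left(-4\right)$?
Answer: $- \frac{1}{13740} \approx -7.278 \cdot 10^{-5}$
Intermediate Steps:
$n = -9$ ($n = -5 - 4 = -9$)
$S{\left(L,z \right)} = -108$ ($S{\left(L,z \right)} = 9 \left(-9 - 3\right) = 9 \left(-12\right) = -108$)
$\frac{1}{\left(-71\right) 192 + S{\left(\frac{1}{129 - 309},153 \right)}} = \frac{1}{\left(-71\right) 192 - 108} = \frac{1}{-13632 - 108} = \frac{1}{-13740} = - \frac{1}{13740}$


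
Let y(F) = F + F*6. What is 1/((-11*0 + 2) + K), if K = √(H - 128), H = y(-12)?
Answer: 1/108 - I*√53/108 ≈ 0.0092593 - 0.067408*I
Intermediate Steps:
y(F) = 7*F (y(F) = F + 6*F = 7*F)
H = -84 (H = 7*(-12) = -84)
K = 2*I*√53 (K = √(-84 - 128) = √(-212) = 2*I*√53 ≈ 14.56*I)
1/((-11*0 + 2) + K) = 1/((-11*0 + 2) + 2*I*√53) = 1/((0 + 2) + 2*I*√53) = 1/(2 + 2*I*√53)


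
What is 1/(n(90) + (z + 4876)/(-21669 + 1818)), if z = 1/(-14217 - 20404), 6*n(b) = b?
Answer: 229087157/3380036690 ≈ 0.067777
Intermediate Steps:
n(b) = b/6
z = -1/34621 (z = 1/(-34621) = -1/34621 ≈ -2.8884e-5)
1/(n(90) + (z + 4876)/(-21669 + 1818)) = 1/((1/6)*90 + (-1/34621 + 4876)/(-21669 + 1818)) = 1/(15 + (168811995/34621)/(-19851)) = 1/(15 + (168811995/34621)*(-1/19851)) = 1/(15 - 56270665/229087157) = 1/(3380036690/229087157) = 229087157/3380036690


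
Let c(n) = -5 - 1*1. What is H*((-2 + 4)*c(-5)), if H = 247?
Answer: -2964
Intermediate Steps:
c(n) = -6 (c(n) = -5 - 1 = -6)
H*((-2 + 4)*c(-5)) = 247*((-2 + 4)*(-6)) = 247*(2*(-6)) = 247*(-12) = -2964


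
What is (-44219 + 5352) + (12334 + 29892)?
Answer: 3359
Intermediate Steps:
(-44219 + 5352) + (12334 + 29892) = -38867 + 42226 = 3359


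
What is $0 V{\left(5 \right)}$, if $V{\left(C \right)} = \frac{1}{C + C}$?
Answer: $0$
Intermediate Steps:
$V{\left(C \right)} = \frac{1}{2 C}$
$0 V{\left(5 \right)} = 0 \frac{1}{2 \cdot 5} = 0 \cdot \frac{1}{2} \cdot \frac{1}{5} = 0 \cdot \frac{1}{10} = 0$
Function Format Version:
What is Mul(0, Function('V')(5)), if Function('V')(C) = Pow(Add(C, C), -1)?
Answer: 0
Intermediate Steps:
Function('V')(C) = Mul(Rational(1, 2), Pow(C, -1)) (Function('V')(C) = Pow(Mul(2, C), -1) = Mul(Rational(1, 2), Pow(C, -1)))
Mul(0, Function('V')(5)) = Mul(0, Mul(Rational(1, 2), Pow(5, -1))) = Mul(0, Mul(Rational(1, 2), Rational(1, 5))) = Mul(0, Rational(1, 10)) = 0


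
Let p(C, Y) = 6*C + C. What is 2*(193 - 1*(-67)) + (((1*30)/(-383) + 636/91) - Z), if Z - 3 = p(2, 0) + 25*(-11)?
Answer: 27356492/34853 ≈ 784.91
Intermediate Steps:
p(C, Y) = 7*C
Z = -258 (Z = 3 + (7*2 + 25*(-11)) = 3 + (14 - 275) = 3 - 261 = -258)
2*(193 - 1*(-67)) + (((1*30)/(-383) + 636/91) - Z) = 2*(193 - 1*(-67)) + (((1*30)/(-383) + 636/91) - 1*(-258)) = 2*(193 + 67) + ((30*(-1/383) + 636*(1/91)) + 258) = 2*260 + ((-30/383 + 636/91) + 258) = 520 + (240858/34853 + 258) = 520 + 9232932/34853 = 27356492/34853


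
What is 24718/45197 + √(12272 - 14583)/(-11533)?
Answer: 24718/45197 - I*√2311/11533 ≈ 0.5469 - 0.0041683*I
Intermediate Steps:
24718/45197 + √(12272 - 14583)/(-11533) = 24718*(1/45197) + √(-2311)*(-1/11533) = 24718/45197 + (I*√2311)*(-1/11533) = 24718/45197 - I*√2311/11533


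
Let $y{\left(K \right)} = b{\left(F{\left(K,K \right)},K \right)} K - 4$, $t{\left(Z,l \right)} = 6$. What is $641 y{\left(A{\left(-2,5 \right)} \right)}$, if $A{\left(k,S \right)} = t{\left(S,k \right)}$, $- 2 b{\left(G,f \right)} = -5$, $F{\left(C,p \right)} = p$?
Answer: $7051$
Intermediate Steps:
$b{\left(G,f \right)} = \frac{5}{2}$ ($b{\left(G,f \right)} = \left(- \frac{1}{2}\right) \left(-5\right) = \frac{5}{2}$)
$A{\left(k,S \right)} = 6$
$y{\left(K \right)} = -4 + \frac{5 K}{2}$ ($y{\left(K \right)} = \frac{5 K}{2} - 4 = -4 + \frac{5 K}{2}$)
$641 y{\left(A{\left(-2,5 \right)} \right)} = 641 \left(-4 + \frac{5}{2} \cdot 6\right) = 641 \left(-4 + 15\right) = 641 \cdot 11 = 7051$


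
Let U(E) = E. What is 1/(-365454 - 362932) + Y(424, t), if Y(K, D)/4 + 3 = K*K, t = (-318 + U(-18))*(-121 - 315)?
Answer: 523776545511/728386 ≈ 7.1909e+5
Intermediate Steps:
t = 146496 (t = (-318 - 18)*(-121 - 315) = -336*(-436) = 146496)
Y(K, D) = -12 + 4*K² (Y(K, D) = -12 + 4*(K*K) = -12 + 4*K²)
1/(-365454 - 362932) + Y(424, t) = 1/(-365454 - 362932) + (-12 + 4*424²) = 1/(-728386) + (-12 + 4*179776) = -1/728386 + (-12 + 719104) = -1/728386 + 719092 = 523776545511/728386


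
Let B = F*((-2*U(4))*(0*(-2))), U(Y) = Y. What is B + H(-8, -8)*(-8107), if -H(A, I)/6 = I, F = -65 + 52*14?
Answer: -389136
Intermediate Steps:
F = 663 (F = -65 + 728 = 663)
H(A, I) = -6*I
B = 0 (B = 663*((-2*4)*(0*(-2))) = 663*(-8*0) = 663*0 = 0)
B + H(-8, -8)*(-8107) = 0 - 6*(-8)*(-8107) = 0 + 48*(-8107) = 0 - 389136 = -389136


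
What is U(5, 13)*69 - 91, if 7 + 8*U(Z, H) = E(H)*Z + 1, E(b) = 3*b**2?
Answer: 173773/8 ≈ 21722.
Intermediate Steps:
U(Z, H) = -3/4 + 3*Z*H**2/8 (U(Z, H) = -7/8 + ((3*H**2)*Z + 1)/8 = -7/8 + (3*Z*H**2 + 1)/8 = -7/8 + (1 + 3*Z*H**2)/8 = -7/8 + (1/8 + 3*Z*H**2/8) = -3/4 + 3*Z*H**2/8)
U(5, 13)*69 - 91 = (-3/4 + (3/8)*5*13**2)*69 - 91 = (-3/4 + (3/8)*5*169)*69 - 91 = (-3/4 + 2535/8)*69 - 91 = (2529/8)*69 - 91 = 174501/8 - 91 = 173773/8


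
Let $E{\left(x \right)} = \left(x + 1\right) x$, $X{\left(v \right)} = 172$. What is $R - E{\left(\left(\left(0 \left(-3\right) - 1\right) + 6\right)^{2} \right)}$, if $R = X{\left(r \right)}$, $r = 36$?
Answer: $-478$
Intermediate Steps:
$R = 172$
$E{\left(x \right)} = x \left(1 + x\right)$ ($E{\left(x \right)} = \left(1 + x\right) x = x \left(1 + x\right)$)
$R - E{\left(\left(\left(0 \left(-3\right) - 1\right) + 6\right)^{2} \right)} = 172 - \left(\left(0 \left(-3\right) - 1\right) + 6\right)^{2} \left(1 + \left(\left(0 \left(-3\right) - 1\right) + 6\right)^{2}\right) = 172 - \left(\left(0 - 1\right) + 6\right)^{2} \left(1 + \left(\left(0 - 1\right) + 6\right)^{2}\right) = 172 - \left(-1 + 6\right)^{2} \left(1 + \left(-1 + 6\right)^{2}\right) = 172 - 5^{2} \left(1 + 5^{2}\right) = 172 - 25 \left(1 + 25\right) = 172 - 25 \cdot 26 = 172 - 650 = -478$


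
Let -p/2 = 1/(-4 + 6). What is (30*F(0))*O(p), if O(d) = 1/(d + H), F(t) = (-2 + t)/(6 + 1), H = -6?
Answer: 60/49 ≈ 1.2245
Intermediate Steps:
p = -1 (p = -2/(-4 + 6) = -2/2 = -2*1/2 = -1)
F(t) = -2/7 + t/7 (F(t) = (-2 + t)/7 = (-2 + t)*(1/7) = -2/7 + t/7)
O(d) = 1/(-6 + d) (O(d) = 1/(d - 6) = 1/(-6 + d))
(30*F(0))*O(p) = (30*(-2/7 + (1/7)*0))/(-6 - 1) = (30*(-2/7 + 0))/(-7) = (30*(-2/7))*(-1/7) = -60/7*(-1/7) = 60/49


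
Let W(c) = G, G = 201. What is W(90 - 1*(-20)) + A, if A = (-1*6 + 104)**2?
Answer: 9805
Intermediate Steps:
A = 9604 (A = (-6 + 104)**2 = 98**2 = 9604)
W(c) = 201
W(90 - 1*(-20)) + A = 201 + 9604 = 9805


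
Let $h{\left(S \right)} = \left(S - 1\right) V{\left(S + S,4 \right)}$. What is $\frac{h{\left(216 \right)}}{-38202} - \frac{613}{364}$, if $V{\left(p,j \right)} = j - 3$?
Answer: $- \frac{11748043}{6952764} \approx -1.6897$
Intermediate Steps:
$V{\left(p,j \right)} = -3 + j$ ($V{\left(p,j \right)} = j - 3 = -3 + j$)
$h{\left(S \right)} = -1 + S$ ($h{\left(S \right)} = \left(S - 1\right) \left(-3 + 4\right) = \left(-1 + S\right) 1 = -1 + S$)
$\frac{h{\left(216 \right)}}{-38202} - \frac{613}{364} = \frac{-1 + 216}{-38202} - \frac{613}{364} = 215 \left(- \frac{1}{38202}\right) - \frac{613}{364} = - \frac{215}{38202} - \frac{613}{364} = - \frac{11748043}{6952764}$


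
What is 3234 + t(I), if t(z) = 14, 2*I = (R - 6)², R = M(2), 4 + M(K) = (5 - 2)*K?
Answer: 3248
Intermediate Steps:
M(K) = -4 + 3*K (M(K) = -4 + (5 - 2)*K = -4 + 3*K)
R = 2 (R = -4 + 3*2 = -4 + 6 = 2)
I = 8 (I = (2 - 6)²/2 = (½)*(-4)² = (½)*16 = 8)
3234 + t(I) = 3234 + 14 = 3248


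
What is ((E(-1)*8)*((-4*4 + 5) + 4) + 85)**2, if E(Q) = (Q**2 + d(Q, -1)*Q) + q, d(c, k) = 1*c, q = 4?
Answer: 63001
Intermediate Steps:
d(c, k) = c
E(Q) = 4 + 2*Q**2 (E(Q) = (Q**2 + Q*Q) + 4 = (Q**2 + Q**2) + 4 = 2*Q**2 + 4 = 4 + 2*Q**2)
((E(-1)*8)*((-4*4 + 5) + 4) + 85)**2 = (((4 + 2*(-1)**2)*8)*((-4*4 + 5) + 4) + 85)**2 = (((4 + 2*1)*8)*((-16 + 5) + 4) + 85)**2 = (((4 + 2)*8)*(-11 + 4) + 85)**2 = ((6*8)*(-7) + 85)**2 = (48*(-7) + 85)**2 = (-336 + 85)**2 = (-251)**2 = 63001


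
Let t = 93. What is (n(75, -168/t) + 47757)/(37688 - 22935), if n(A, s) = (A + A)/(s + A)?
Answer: 108365283/33474557 ≈ 3.2372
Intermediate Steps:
n(A, s) = 2*A/(A + s) (n(A, s) = (2*A)/(A + s) = 2*A/(A + s))
(n(75, -168/t) + 47757)/(37688 - 22935) = (2*75/(75 - 168/93) + 47757)/(37688 - 22935) = (2*75/(75 - 168*1/93) + 47757)/14753 = (2*75/(75 - 56/31) + 47757)*(1/14753) = (2*75/(2269/31) + 47757)*(1/14753) = (2*75*(31/2269) + 47757)*(1/14753) = (4650/2269 + 47757)*(1/14753) = (108365283/2269)*(1/14753) = 108365283/33474557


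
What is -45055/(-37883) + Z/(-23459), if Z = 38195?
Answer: -389995940/888697297 ≈ -0.43884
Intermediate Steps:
-45055/(-37883) + Z/(-23459) = -45055/(-37883) + 38195/(-23459) = -45055*(-1/37883) + 38195*(-1/23459) = 45055/37883 - 38195/23459 = -389995940/888697297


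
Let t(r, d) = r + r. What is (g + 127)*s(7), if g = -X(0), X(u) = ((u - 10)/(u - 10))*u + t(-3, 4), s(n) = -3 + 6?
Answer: 399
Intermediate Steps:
t(r, d) = 2*r
s(n) = 3
X(u) = -6 + u (X(u) = ((u - 10)/(u - 10))*u + 2*(-3) = ((-10 + u)/(-10 + u))*u - 6 = 1*u - 6 = u - 6 = -6 + u)
g = 6 (g = -(-6 + 0) = -1*(-6) = 6)
(g + 127)*s(7) = (6 + 127)*3 = 133*3 = 399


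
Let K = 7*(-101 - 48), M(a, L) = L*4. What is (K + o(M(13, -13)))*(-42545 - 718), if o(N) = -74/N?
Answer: 1171605303/26 ≈ 4.5062e+7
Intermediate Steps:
M(a, L) = 4*L
K = -1043 (K = 7*(-149) = -1043)
(K + o(M(13, -13)))*(-42545 - 718) = (-1043 - 74/(4*(-13)))*(-42545 - 718) = (-1043 - 74/(-52))*(-43263) = (-1043 - 74*(-1/52))*(-43263) = (-1043 + 37/26)*(-43263) = -27081/26*(-43263) = 1171605303/26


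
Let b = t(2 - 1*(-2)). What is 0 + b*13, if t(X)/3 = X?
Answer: 156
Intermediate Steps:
t(X) = 3*X
b = 12 (b = 3*(2 - 1*(-2)) = 3*(2 + 2) = 3*4 = 12)
0 + b*13 = 0 + 12*13 = 0 + 156 = 156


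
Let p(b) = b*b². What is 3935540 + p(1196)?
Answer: 1714713076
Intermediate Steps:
p(b) = b³
3935540 + p(1196) = 3935540 + 1196³ = 3935540 + 1710777536 = 1714713076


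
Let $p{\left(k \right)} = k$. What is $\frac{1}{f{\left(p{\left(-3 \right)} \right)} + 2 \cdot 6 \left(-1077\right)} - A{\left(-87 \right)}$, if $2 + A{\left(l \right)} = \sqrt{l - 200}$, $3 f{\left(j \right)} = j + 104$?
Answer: $\frac{77339}{38671} - i \sqrt{287} \approx 1.9999 - 16.941 i$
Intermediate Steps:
$f{\left(j \right)} = \frac{104}{3} + \frac{j}{3}$ ($f{\left(j \right)} = \frac{j + 104}{3} = \frac{104 + j}{3} = \frac{104}{3} + \frac{j}{3}$)
$A{\left(l \right)} = -2 + \sqrt{-200 + l}$ ($A{\left(l \right)} = -2 + \sqrt{l - 200} = -2 + \sqrt{-200 + l}$)
$\frac{1}{f{\left(p{\left(-3 \right)} \right)} + 2 \cdot 6 \left(-1077\right)} - A{\left(-87 \right)} = \frac{1}{\left(\frac{104}{3} + \frac{1}{3} \left(-3\right)\right) + 2 \cdot 6 \left(-1077\right)} - \left(-2 + \sqrt{-200 - 87}\right) = \frac{1}{\left(\frac{104}{3} - 1\right) + 12 \left(-1077\right)} - \left(-2 + \sqrt{-287}\right) = \frac{1}{\frac{101}{3} - 12924} - \left(-2 + i \sqrt{287}\right) = \frac{1}{- \frac{38671}{3}} + \left(2 - i \sqrt{287}\right) = - \frac{3}{38671} + \left(2 - i \sqrt{287}\right) = \frac{77339}{38671} - i \sqrt{287}$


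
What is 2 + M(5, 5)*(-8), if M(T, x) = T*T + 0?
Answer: -198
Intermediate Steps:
M(T, x) = T**2 (M(T, x) = T**2 + 0 = T**2)
2 + M(5, 5)*(-8) = 2 + 5**2*(-8) = 2 + 25*(-8) = 2 - 200 = -198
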